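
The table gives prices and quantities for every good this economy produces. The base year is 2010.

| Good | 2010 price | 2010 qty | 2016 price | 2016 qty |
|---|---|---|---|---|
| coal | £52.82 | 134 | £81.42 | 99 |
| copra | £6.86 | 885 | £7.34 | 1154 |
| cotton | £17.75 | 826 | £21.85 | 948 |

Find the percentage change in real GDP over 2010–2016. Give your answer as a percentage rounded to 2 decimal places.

Real GDP 2010 = Nominal GDP 2010 = 52.82·134 + 6.86·885 + 17.75·826 = 27810.48.
Real GDP 2016 (at 2010 prices) = 52.82·99 + 6.86·1154 + 17.75·948 = 29972.62.
Real growth = 29972.62/27810.48 − 1 = 0.0777.

7.77%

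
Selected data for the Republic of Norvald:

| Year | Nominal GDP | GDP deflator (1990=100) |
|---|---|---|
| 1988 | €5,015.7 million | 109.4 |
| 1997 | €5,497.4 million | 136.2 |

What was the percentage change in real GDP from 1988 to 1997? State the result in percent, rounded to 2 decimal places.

-11.96%

Deflate each year: 1988 → 5015.7/1.094 = 4584.73; 1997 → 5497.4/1.362 = 4036.27.
So real GDP changed by 4036.27/4584.73 − 1 = -0.1196, i.e. -11.96%.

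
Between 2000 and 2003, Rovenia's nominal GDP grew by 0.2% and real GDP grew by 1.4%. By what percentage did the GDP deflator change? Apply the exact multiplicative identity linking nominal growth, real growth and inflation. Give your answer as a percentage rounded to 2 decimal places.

(1 + g_nom) = (1 + g_real)(1 + π), so π = 1.0020 / 1.0140 − 1 = -0.01183.

-1.18%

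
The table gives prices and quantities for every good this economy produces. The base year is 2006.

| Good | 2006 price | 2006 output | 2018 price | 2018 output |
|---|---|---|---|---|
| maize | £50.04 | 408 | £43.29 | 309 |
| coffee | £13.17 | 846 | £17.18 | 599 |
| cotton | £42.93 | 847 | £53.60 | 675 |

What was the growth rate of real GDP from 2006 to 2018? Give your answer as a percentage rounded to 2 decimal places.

-22.95%

Real GDP 2006 = Nominal GDP 2006 = 50.04·408 + 13.17·846 + 42.93·847 = 67919.85.
Real GDP 2018 (at 2006 prices) = 50.04·309 + 13.17·599 + 42.93·675 = 52328.94.
Real growth = 52328.94/67919.85 − 1 = -0.2295.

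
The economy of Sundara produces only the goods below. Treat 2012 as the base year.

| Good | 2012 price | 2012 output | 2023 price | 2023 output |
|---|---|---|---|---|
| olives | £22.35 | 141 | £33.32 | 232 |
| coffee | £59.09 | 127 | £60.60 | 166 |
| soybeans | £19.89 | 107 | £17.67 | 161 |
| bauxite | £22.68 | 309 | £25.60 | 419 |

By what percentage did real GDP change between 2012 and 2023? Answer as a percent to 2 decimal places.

39.95%

Real GDP 2012 = Nominal GDP 2012 = 22.35·141 + 59.09·127 + 19.89·107 + 22.68·309 = 19792.13.
Real GDP 2023 (at 2012 prices) = 22.35·232 + 59.09·166 + 19.89·161 + 22.68·419 = 27699.35.
Real growth = 27699.35/19792.13 − 1 = 0.3995.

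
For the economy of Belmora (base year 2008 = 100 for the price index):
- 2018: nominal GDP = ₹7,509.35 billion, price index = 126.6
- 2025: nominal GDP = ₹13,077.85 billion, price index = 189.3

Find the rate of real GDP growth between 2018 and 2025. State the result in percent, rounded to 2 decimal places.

16.47%

Deflate each year: 2018 → 7509.35/1.266 = 5931.56; 2025 → 13077.85/1.893 = 6908.53.
So real GDP changed by 6908.53/5931.56 − 1 = 0.1647, i.e. 16.47%.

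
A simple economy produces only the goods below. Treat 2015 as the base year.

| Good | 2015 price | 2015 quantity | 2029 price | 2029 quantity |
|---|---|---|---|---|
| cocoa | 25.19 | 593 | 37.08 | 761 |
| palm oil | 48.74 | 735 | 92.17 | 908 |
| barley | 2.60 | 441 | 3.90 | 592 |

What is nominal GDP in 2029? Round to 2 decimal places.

114217.04

Nominal GDP 2029 = Σ (p_2029 × q_2029) = 37.08·761 + 92.17·908 + 3.90·592 = 114217.04.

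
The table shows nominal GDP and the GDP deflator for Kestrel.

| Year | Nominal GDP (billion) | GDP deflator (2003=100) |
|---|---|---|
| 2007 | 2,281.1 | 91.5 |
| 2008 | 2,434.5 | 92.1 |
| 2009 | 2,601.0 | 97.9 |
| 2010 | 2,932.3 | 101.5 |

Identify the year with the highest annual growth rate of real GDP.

2010

2008: real = 2434.5/0.921 = 2643.32; growth vs 2007 (2493.01) = 6.03%.
2009: real = 2601.0/0.979 = 2656.79; growth vs 2008 (2643.32) = 0.51%.
2010: real = 2932.3/1.015 = 2888.97; growth vs 2009 (2656.79) = 8.74%.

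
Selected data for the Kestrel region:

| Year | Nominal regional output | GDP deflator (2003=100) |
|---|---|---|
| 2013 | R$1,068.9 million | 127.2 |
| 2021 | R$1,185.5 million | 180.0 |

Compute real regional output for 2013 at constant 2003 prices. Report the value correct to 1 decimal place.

R$840.3 million

Real regional output = Nominal / (GDP deflator/100) = 1068.9 / 1.272 = 840.33.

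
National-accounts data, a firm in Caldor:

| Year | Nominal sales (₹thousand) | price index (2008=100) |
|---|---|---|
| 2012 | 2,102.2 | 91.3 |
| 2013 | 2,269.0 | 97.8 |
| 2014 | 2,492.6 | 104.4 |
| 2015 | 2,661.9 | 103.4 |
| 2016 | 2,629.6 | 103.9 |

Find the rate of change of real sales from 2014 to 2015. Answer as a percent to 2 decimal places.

Real sales 2014 = 2492.6/1.044 = 2387.55.
Real sales 2015 = 2661.9/1.034 = 2574.37.
Change = 2574.37/2387.55 − 1 = 0.0782.

7.82%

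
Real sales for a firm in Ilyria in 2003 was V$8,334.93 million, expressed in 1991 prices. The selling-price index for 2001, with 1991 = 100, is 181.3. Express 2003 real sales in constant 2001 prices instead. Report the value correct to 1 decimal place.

V$15,111.2 million

Real sales in 2001 prices = Real sales in 1991 prices × (P_2001/P_1991) = 8334.93 × 1.813 = 15111.23.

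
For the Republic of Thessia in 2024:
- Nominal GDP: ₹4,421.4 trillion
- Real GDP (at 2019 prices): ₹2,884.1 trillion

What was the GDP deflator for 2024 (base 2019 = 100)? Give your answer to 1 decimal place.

153.3

GDP deflator = (Nominal / Real) × 100 = 4421.4 / 2884.1 × 100 = 153.30.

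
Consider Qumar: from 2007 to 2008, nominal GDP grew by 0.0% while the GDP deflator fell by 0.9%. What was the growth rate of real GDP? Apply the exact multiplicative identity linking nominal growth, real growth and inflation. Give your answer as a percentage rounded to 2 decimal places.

(1 + g_nom) = (1 + g_real)(1 + π), so g_real = 1.0000 / 0.9910 − 1 = 0.00908.

0.91%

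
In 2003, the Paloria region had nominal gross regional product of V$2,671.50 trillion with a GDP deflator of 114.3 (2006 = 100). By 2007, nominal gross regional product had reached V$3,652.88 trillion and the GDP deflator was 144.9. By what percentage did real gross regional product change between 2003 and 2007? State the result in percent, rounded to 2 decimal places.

Real gross regional product 2003 = 2671.50 / 1.143 = 2337.27.
Real gross regional product 2007 = 3652.88 / 1.449 = 2520.97.
Real growth = 2520.97 / 2337.27 − 1 = 0.0786.

7.86%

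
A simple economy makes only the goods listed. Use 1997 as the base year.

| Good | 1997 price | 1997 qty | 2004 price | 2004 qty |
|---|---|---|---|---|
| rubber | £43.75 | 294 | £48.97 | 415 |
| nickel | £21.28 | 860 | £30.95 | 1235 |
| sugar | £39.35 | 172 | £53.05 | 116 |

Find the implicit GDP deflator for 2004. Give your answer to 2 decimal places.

Nominal GDP 2004 = 48.97·415 + 30.95·1235 + 53.05·116 = 64699.60.
Real GDP 2004 (at 1997 prices) = 43.75·415 + 21.28·1235 + 39.35·116 = 49001.65.
Deflator = Nominal/Real × 100 = 64699.60/49001.65 × 100 = 132.036.

132.04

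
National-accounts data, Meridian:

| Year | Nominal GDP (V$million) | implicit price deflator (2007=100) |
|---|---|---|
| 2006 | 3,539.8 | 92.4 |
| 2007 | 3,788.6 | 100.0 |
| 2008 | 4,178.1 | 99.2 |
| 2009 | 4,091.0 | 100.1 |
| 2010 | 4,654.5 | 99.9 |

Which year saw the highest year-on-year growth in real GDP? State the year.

2007: real = 3788.6/1.000 = 3788.60; growth vs 2006 (3830.95) = -1.11%.
2008: real = 4178.1/0.992 = 4211.79; growth vs 2007 (3788.60) = 11.17%.
2009: real = 4091.0/1.001 = 4086.91; growth vs 2008 (4211.79) = -2.97%.
2010: real = 4654.5/0.999 = 4659.16; growth vs 2009 (4086.91) = 14.00%.

2010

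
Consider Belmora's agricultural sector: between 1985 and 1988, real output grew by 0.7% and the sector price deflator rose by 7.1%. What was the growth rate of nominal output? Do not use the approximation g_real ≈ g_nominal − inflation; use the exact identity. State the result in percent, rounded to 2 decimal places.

(1 + g_nom) = (1 + g_real)(1 + π) = 1.0070 × 1.0710 = 1.07850.

7.85%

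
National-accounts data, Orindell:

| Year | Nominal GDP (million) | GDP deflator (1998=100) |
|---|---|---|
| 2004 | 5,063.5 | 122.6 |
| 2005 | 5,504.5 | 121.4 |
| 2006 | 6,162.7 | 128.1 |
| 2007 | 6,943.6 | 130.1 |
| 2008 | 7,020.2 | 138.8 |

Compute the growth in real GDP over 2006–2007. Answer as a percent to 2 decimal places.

10.94%

Real GDP 2006 = 6162.7/1.281 = 4810.85.
Real GDP 2007 = 6943.6/1.301 = 5337.13.
Change = 5337.13/4810.85 − 1 = 0.1094.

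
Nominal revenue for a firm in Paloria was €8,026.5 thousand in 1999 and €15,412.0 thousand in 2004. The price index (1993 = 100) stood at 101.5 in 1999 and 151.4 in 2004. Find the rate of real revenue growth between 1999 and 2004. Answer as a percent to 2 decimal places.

28.73%

Real revenue 1999 = 8026.5 / 1.015 = 7907.88.
Real revenue 2004 = 15412.0 / 1.514 = 10179.66.
Real growth = 10179.66 / 7907.88 − 1 = 0.2873.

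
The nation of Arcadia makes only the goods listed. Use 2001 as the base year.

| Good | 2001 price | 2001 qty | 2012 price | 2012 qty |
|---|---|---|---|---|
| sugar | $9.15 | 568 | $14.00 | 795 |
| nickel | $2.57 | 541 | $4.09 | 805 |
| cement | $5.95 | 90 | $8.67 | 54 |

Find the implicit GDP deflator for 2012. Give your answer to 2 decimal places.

154.08

Nominal GDP 2012 = 14.00·795 + 4.09·805 + 8.67·54 = 14890.63.
Real GDP 2012 (at 2001 prices) = 9.15·795 + 2.57·805 + 5.95·54 = 9664.40.
Deflator = Nominal/Real × 100 = 14890.63/9664.40 × 100 = 154.077.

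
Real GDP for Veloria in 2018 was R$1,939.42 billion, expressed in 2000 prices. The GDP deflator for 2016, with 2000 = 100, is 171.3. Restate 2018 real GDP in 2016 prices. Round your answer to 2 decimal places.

Real GDP in 2016 prices = Real GDP in 2000 prices × (P_2016/P_2000) = 1939.42 × 1.713 = 3322.23.

R$3,322.23 billion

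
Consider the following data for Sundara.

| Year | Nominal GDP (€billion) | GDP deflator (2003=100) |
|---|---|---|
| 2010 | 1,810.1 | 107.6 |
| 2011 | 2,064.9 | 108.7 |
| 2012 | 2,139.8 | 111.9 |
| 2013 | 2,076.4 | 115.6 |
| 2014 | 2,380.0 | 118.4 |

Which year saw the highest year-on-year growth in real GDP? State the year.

2011

2011: real = 2064.9/1.087 = 1899.63; growth vs 2010 (1682.25) = 12.92%.
2012: real = 2139.8/1.119 = 1912.24; growth vs 2011 (1899.63) = 0.66%.
2013: real = 2076.4/1.156 = 1796.19; growth vs 2012 (1912.24) = -6.07%.
2014: real = 2380.0/1.184 = 2010.14; growth vs 2013 (1796.19) = 11.91%.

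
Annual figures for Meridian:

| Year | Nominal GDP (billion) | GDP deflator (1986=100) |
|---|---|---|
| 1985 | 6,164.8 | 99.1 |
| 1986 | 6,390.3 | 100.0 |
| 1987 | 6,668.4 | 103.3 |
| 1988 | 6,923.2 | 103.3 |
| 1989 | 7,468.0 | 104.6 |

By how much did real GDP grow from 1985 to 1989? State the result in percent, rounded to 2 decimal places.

Real GDP 1985 = 6164.8/0.991 = 6220.79.
Real GDP 1989 = 7468.0/1.046 = 7139.58.
Change = 7139.58/6220.79 − 1 = 0.1477.

14.77%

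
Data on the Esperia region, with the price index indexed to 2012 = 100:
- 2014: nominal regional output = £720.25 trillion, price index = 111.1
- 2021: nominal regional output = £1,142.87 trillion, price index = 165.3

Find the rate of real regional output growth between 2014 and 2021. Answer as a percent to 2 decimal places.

6.65%

Deflate each year: 2014 → 720.25/1.111 = 648.29; 2021 → 1142.87/1.653 = 691.39.
So real regional output changed by 691.39/648.29 − 1 = 0.0665, i.e. 6.65%.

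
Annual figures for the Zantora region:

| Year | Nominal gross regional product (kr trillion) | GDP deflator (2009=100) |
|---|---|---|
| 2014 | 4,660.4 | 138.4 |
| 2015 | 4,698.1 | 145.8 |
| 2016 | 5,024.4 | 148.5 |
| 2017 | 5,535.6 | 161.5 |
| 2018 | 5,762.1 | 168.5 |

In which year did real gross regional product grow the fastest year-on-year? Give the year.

2015: real = 4698.1/1.458 = 3222.29; growth vs 2014 (3367.34) = -4.31%.
2016: real = 5024.4/1.485 = 3383.43; growth vs 2015 (3222.29) = 5.00%.
2017: real = 5535.6/1.615 = 3427.62; growth vs 2016 (3383.43) = 1.31%.
2018: real = 5762.1/1.685 = 3419.64; growth vs 2017 (3427.62) = -0.23%.

2016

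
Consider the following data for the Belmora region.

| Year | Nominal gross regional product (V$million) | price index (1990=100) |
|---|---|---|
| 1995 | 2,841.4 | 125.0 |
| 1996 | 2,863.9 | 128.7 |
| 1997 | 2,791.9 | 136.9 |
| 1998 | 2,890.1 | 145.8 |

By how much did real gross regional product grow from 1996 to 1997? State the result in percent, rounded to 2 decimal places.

-8.35%

Real gross regional product 1996 = 2863.9/1.287 = 2225.25.
Real gross regional product 1997 = 2791.9/1.369 = 2039.37.
Change = 2039.37/2225.25 − 1 = -0.0835.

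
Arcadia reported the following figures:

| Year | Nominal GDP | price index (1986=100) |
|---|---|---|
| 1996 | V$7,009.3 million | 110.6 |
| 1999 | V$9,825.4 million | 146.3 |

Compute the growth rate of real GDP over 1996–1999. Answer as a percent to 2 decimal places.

5.97%

Deflate each year: 1996 → 7009.3/1.106 = 6337.52; 1999 → 9825.4/1.463 = 6715.93.
So real GDP changed by 6715.93/6337.52 − 1 = 0.0597, i.e. 5.97%.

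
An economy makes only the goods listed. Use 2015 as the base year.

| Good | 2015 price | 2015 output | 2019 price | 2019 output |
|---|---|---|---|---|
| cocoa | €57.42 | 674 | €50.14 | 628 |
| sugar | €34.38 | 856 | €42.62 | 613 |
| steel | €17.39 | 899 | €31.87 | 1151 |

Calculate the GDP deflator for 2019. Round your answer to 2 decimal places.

Nominal GDP 2019 = 50.14·628 + 42.62·613 + 31.87·1151 = 94296.35.
Real GDP 2019 (at 2015 prices) = 57.42·628 + 34.38·613 + 17.39·1151 = 77150.59.
Deflator = Nominal/Real × 100 = 94296.35/77150.59 × 100 = 122.224.

122.22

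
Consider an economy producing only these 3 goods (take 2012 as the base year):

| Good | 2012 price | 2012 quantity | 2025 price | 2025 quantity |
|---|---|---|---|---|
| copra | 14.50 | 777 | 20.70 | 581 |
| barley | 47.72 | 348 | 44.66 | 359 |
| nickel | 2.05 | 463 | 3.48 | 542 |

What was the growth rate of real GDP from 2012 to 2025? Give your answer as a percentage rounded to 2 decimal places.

Real GDP 2012 = Nominal GDP 2012 = 14.50·777 + 47.72·348 + 2.05·463 = 28822.21.
Real GDP 2025 (at 2012 prices) = 14.50·581 + 47.72·359 + 2.05·542 = 26667.08.
Real growth = 26667.08/28822.21 − 1 = -0.0748.

-7.48%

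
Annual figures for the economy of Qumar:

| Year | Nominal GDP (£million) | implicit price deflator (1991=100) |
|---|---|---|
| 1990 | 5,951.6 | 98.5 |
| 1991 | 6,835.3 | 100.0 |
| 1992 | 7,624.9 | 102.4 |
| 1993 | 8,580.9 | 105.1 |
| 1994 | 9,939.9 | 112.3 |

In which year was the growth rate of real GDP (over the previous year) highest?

1991

1991: real = 6835.3/1.000 = 6835.30; growth vs 1990 (6042.23) = 13.13%.
1992: real = 7624.9/1.024 = 7446.19; growth vs 1991 (6835.30) = 8.94%.
1993: real = 8580.9/1.051 = 8164.51; growth vs 1992 (7446.19) = 9.65%.
1994: real = 9939.9/1.123 = 8851.20; growth vs 1993 (8164.51) = 8.41%.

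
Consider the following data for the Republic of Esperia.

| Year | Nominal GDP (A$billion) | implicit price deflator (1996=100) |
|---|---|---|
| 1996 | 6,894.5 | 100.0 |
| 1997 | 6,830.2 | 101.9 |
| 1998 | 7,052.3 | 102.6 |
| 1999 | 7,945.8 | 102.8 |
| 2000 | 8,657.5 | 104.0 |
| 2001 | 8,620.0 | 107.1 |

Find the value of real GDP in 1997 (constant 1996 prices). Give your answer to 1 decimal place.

A$6,702.8 billion

Real GDP 1997 = 6830.2 / 1.019 = 6702.85.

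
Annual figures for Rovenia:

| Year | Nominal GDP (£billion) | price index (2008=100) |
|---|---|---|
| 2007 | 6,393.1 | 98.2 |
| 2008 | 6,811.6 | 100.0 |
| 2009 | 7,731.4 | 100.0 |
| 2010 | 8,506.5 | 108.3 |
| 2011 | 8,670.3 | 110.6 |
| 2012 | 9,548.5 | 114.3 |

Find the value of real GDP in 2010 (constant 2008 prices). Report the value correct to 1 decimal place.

Real GDP 2010 = 8506.5 / 1.083 = 7854.57.

£7,854.6 billion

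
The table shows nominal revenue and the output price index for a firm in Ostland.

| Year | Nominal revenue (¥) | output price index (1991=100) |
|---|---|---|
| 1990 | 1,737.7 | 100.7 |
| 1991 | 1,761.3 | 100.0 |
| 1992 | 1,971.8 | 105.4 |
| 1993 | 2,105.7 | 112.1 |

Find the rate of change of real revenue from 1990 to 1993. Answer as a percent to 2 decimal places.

8.85%

Real revenue 1990 = 1737.7/1.007 = 1725.62.
Real revenue 1993 = 2105.7/1.121 = 1878.41.
Change = 1878.41/1725.62 − 1 = 0.0885.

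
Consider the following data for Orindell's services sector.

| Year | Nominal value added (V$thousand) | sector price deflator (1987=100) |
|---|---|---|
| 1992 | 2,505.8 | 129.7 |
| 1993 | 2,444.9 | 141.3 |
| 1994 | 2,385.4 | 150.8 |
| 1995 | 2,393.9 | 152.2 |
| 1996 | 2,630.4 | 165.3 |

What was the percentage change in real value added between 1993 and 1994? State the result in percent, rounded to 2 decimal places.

Real value added 1993 = 2444.9/1.413 = 1730.29.
Real value added 1994 = 2385.4/1.508 = 1581.83.
Change = 1581.83/1730.29 − 1 = -0.0858.

-8.58%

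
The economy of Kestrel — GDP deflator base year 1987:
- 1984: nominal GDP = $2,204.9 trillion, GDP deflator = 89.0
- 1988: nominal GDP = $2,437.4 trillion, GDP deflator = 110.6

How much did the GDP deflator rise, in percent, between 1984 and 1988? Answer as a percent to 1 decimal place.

Price-level change = 110.6 / 89.0 − 1 = 0.2427.

24.3%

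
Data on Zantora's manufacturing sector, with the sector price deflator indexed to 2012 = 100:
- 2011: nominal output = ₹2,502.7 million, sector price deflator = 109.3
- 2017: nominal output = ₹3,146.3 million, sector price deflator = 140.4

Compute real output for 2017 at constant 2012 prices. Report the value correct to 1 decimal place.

Real output = Nominal / (sector price deflator/100) = 3146.3 / 1.404 = 2240.95.

₹2,241.0 million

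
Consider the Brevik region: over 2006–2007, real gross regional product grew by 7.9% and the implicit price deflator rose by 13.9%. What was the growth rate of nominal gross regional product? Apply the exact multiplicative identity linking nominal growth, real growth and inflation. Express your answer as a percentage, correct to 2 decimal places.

(1 + g_nom) = (1 + g_real)(1 + π) = 1.0790 × 1.1390 = 1.22898.

22.90%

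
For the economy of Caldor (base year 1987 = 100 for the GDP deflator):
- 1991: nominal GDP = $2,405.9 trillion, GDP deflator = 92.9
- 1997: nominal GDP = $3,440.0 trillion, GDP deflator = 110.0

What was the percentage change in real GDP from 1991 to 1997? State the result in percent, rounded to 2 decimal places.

20.75%

Real GDP 1991 = 2405.9 / 0.929 = 2589.77.
Real GDP 1997 = 3440.0 / 1.100 = 3127.27.
Real growth = 3127.27 / 2589.77 − 1 = 0.2075.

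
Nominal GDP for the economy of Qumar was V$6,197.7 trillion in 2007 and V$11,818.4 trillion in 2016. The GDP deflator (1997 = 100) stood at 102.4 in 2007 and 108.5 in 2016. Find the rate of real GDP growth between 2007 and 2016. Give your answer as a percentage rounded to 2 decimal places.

79.97%

Deflate each year: 2007 → 6197.7/1.024 = 6052.44; 2016 → 11818.4/1.085 = 10892.53.
So real GDP changed by 10892.53/6052.44 − 1 = 0.7997, i.e. 79.97%.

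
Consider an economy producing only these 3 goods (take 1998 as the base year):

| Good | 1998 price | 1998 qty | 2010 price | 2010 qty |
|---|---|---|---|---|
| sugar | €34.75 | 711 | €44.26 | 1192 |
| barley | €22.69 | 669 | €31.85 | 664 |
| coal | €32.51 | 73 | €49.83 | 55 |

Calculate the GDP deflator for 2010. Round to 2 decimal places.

Nominal GDP 2010 = 44.26·1192 + 31.85·664 + 49.83·55 = 76646.97.
Real GDP 2010 (at 1998 prices) = 34.75·1192 + 22.69·664 + 32.51·55 = 58276.21.
Deflator = Nominal/Real × 100 = 76646.97/58276.21 × 100 = 131.524.

131.52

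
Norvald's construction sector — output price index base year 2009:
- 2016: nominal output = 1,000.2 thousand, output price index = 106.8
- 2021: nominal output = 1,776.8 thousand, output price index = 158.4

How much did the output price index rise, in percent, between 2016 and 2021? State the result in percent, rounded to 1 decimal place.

48.3%

Price-level change = 158.4 / 106.8 − 1 = 0.4831.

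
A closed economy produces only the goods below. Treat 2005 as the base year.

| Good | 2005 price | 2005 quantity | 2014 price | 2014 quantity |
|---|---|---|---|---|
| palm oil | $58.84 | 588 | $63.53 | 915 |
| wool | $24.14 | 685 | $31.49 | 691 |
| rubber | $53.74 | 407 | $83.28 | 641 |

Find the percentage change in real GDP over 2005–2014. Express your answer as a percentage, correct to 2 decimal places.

Real GDP 2005 = Nominal GDP 2005 = 58.84·588 + 24.14·685 + 53.74·407 = 73006.00.
Real GDP 2014 (at 2005 prices) = 58.84·915 + 24.14·691 + 53.74·641 = 104966.68.
Real growth = 104966.68/73006.00 − 1 = 0.4378.

43.78%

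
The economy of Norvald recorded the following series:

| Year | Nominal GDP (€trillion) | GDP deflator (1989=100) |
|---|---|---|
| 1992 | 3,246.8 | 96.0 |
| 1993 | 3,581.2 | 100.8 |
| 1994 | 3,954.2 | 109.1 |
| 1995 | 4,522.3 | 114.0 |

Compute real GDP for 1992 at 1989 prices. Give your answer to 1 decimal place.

Real GDP 1992 = 3246.8 / 0.960 = 3382.08.

€3,382.1 trillion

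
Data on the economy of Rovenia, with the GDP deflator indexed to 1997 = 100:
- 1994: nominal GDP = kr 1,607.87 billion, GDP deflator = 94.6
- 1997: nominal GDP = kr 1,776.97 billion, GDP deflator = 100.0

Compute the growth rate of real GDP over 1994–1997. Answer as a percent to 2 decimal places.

4.55%

Deflate each year: 1994 → 1607.87/0.946 = 1699.65; 1997 → 1776.97/1.000 = 1776.97.
So real GDP changed by 1776.97/1699.65 − 1 = 0.0455, i.e. 4.55%.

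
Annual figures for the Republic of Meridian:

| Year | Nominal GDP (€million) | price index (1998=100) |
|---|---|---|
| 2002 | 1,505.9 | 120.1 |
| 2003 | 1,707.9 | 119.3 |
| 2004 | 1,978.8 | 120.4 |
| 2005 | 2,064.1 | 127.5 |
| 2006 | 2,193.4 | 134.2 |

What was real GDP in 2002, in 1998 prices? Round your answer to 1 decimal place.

Real GDP 2002 = 1505.9 / 1.201 = 1253.87.

€1,253.9 million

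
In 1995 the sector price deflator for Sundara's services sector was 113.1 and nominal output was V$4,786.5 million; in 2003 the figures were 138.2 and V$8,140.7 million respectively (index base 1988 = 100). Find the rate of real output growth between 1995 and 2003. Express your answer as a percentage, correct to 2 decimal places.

Real output 1995 = 4786.5 / 1.131 = 4232.10.
Real output 2003 = 8140.7 / 1.382 = 5890.52.
Real growth = 5890.52 / 4232.10 − 1 = 0.3919.

39.19%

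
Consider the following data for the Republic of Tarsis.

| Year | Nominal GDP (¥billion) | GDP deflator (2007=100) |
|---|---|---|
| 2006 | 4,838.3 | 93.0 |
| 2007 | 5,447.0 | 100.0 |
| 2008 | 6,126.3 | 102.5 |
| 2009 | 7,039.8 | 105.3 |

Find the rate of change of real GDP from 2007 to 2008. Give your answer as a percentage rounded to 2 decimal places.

9.73%

Real GDP 2007 = 5447.0/1.000 = 5447.00.
Real GDP 2008 = 6126.3/1.025 = 5976.88.
Change = 5976.88/5447.00 − 1 = 0.0973.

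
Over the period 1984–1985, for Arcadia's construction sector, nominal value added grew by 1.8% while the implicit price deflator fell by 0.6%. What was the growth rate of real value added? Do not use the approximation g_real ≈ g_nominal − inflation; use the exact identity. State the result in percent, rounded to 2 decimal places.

2.41%

(1 + g_nom) = (1 + g_real)(1 + π), so g_real = 1.0180 / 0.9940 − 1 = 0.02414.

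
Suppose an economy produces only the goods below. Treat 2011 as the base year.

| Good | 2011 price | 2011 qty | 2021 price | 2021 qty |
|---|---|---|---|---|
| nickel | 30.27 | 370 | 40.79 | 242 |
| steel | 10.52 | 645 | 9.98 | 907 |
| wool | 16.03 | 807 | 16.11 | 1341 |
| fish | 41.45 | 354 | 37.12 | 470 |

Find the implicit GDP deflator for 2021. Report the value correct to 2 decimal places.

Nominal GDP 2021 = 40.79·242 + 9.98·907 + 16.11·1341 + 37.12·470 = 57972.95.
Real GDP 2021 (at 2011 prices) = 30.27·242 + 10.52·907 + 16.03·1341 + 41.45·470 = 57844.71.
Deflator = Nominal/Real × 100 = 57972.95/57844.71 × 100 = 100.222.

100.22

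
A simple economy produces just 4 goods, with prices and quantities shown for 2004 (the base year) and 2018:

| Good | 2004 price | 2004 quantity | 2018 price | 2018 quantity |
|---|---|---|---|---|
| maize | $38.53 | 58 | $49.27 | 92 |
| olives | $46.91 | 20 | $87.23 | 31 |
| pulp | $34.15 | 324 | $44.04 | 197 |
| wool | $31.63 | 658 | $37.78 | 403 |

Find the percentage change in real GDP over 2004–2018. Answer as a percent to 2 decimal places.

-30.18%

Real GDP 2004 = Nominal GDP 2004 = 38.53·58 + 46.91·20 + 34.15·324 + 31.63·658 = 35050.08.
Real GDP 2018 (at 2004 prices) = 38.53·92 + 46.91·31 + 34.15·197 + 31.63·403 = 24473.41.
Real growth = 24473.41/35050.08 − 1 = -0.3018.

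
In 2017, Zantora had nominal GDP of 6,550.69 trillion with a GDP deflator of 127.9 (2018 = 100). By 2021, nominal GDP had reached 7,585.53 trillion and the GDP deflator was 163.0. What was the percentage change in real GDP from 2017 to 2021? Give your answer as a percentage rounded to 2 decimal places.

Deflate each year: 2017 → 6550.69/1.279 = 5121.73; 2021 → 7585.53/1.630 = 4653.70.
So real GDP changed by 4653.70/5121.73 − 1 = -0.0914, i.e. -9.14%.

-9.14%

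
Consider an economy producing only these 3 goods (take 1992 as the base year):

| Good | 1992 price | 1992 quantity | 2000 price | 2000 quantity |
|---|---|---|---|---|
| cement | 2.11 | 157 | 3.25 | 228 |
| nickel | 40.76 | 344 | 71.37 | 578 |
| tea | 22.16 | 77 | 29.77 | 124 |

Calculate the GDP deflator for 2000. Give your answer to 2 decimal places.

170.54

Nominal GDP 2000 = 3.25·228 + 71.37·578 + 29.77·124 = 45684.34.
Real GDP 2000 (at 1992 prices) = 2.11·228 + 40.76·578 + 22.16·124 = 26788.20.
Deflator = Nominal/Real × 100 = 45684.34/26788.20 × 100 = 170.539.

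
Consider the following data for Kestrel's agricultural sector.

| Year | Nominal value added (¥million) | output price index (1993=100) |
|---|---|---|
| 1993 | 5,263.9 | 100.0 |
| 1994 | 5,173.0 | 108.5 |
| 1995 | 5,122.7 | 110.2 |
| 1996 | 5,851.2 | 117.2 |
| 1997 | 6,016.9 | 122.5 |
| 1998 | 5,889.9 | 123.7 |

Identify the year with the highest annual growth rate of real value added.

1996

1994: real = 5173.0/1.085 = 4767.74; growth vs 1993 (5263.90) = -9.43%.
1995: real = 5122.7/1.102 = 4648.55; growth vs 1994 (4767.74) = -2.50%.
1996: real = 5851.2/1.172 = 4992.49; growth vs 1995 (4648.55) = 7.40%.
1997: real = 6016.9/1.225 = 4911.76; growth vs 1996 (4992.49) = -1.62%.
1998: real = 5889.9/1.237 = 4761.44; growth vs 1997 (4911.76) = -3.06%.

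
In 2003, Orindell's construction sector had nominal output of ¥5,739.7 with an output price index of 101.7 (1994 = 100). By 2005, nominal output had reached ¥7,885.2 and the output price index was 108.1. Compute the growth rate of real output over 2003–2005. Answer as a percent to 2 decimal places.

Real output 2003 = 5739.7 / 1.017 = 5643.76.
Real output 2005 = 7885.2 / 1.081 = 7294.36.
Real growth = 7294.36 / 5643.76 − 1 = 0.2925.

29.25%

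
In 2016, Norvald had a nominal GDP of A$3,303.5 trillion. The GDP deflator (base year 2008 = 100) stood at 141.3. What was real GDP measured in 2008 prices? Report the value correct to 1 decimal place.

A$2,337.9 trillion

Real GDP = Nominal / (GDP deflator/100) = 3303.5 / 1.413 = 2337.93.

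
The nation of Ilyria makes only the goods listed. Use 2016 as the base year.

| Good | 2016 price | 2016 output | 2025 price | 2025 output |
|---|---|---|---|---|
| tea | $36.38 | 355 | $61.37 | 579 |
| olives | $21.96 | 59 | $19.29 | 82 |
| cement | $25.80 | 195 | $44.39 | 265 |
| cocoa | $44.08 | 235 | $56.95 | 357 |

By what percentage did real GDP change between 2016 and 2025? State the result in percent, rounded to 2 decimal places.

53.51%

Real GDP 2016 = Nominal GDP 2016 = 36.38·355 + 21.96·59 + 25.80·195 + 44.08·235 = 29600.34.
Real GDP 2025 (at 2016 prices) = 36.38·579 + 21.96·82 + 25.80·265 + 44.08·357 = 45438.30.
Real growth = 45438.30/29600.34 − 1 = 0.5351.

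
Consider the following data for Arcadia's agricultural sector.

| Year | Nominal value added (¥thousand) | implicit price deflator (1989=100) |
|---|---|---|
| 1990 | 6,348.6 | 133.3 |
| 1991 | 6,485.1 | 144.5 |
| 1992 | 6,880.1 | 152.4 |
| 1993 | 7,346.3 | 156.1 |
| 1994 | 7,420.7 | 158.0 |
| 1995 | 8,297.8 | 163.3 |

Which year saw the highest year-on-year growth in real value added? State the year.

1995

1991: real = 6485.1/1.445 = 4487.96; growth vs 1990 (4762.64) = -5.77%.
1992: real = 6880.1/1.524 = 4514.50; growth vs 1991 (4487.96) = 0.59%.
1993: real = 7346.3/1.561 = 4706.15; growth vs 1992 (4514.50) = 4.25%.
1994: real = 7420.7/1.580 = 4696.65; growth vs 1993 (4706.15) = -0.20%.
1995: real = 8297.8/1.633 = 5081.32; growth vs 1994 (4696.65) = 8.19%.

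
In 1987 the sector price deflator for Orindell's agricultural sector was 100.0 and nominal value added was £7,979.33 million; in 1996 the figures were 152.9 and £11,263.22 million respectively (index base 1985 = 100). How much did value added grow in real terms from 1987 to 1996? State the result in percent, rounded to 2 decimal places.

Deflate each year: 1987 → 7979.33/1.000 = 7979.33; 1996 → 11263.22/1.529 = 7366.40.
So real value added changed by 7366.40/7979.33 − 1 = -0.0768, i.e. -7.68%.

-7.68%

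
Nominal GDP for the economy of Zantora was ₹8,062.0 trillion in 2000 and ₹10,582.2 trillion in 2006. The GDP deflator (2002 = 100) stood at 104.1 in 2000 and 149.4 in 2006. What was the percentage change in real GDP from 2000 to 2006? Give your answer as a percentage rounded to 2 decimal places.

-8.54%

Real GDP 2000 = 8062.0 / 1.041 = 7744.48.
Real GDP 2006 = 10582.2 / 1.494 = 7083.13.
Real growth = 7083.13 / 7744.48 − 1 = -0.0854.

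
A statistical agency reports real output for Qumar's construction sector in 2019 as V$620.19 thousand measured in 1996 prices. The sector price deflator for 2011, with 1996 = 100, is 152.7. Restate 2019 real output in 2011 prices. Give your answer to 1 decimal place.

V$947.0 thousand

Real output in 2011 prices = Real output in 1996 prices × (P_2011/P_1996) = 620.19 × 1.527 = 947.03.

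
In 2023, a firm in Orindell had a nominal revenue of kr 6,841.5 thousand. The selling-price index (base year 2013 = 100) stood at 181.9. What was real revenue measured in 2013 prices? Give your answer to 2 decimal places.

Real revenue = Nominal / (selling-price index/100) = 6841.5 / 1.819 = 3761.13.

kr 3,761.13 thousand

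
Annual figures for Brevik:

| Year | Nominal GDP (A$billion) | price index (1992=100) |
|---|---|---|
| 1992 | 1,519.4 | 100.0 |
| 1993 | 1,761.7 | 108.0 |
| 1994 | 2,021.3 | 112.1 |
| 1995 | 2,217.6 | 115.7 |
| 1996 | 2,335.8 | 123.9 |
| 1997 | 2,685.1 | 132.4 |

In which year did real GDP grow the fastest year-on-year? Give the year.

1994

1993: real = 1761.7/1.080 = 1631.20; growth vs 1992 (1519.40) = 7.36%.
1994: real = 2021.3/1.121 = 1803.12; growth vs 1993 (1631.20) = 10.54%.
1995: real = 2217.6/1.157 = 1916.68; growth vs 1994 (1803.12) = 6.30%.
1996: real = 2335.8/1.239 = 1885.23; growth vs 1995 (1916.68) = -1.64%.
1997: real = 2685.1/1.324 = 2028.02; growth vs 1996 (1885.23) = 7.57%.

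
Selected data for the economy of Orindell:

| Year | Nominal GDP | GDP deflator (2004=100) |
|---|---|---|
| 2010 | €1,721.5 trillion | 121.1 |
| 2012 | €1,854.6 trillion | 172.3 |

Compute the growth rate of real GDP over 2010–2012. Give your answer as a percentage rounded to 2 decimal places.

Real GDP 2010 = 1721.5 / 1.211 = 1421.55.
Real GDP 2012 = 1854.6 / 1.723 = 1076.38.
Real growth = 1076.38 / 1421.55 − 1 = -0.2428.

-24.28%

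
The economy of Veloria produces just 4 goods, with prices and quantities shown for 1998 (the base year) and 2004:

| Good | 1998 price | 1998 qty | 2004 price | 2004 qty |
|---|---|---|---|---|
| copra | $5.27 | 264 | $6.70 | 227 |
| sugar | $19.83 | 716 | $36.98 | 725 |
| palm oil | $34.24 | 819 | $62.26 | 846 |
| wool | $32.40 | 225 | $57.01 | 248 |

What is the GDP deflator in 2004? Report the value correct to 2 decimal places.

180.96

Nominal GDP 2004 = 6.70·227 + 36.98·725 + 62.26·846 + 57.01·248 = 95141.84.
Real GDP 2004 (at 1998 prices) = 5.27·227 + 19.83·725 + 34.24·846 + 32.40·248 = 52575.28.
Deflator = Nominal/Real × 100 = 95141.84/52575.28 × 100 = 180.963.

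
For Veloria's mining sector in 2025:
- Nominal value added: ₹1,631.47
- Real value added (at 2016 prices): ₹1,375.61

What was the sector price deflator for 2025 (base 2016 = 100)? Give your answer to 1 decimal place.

118.6

sector price deflator = (Nominal / Real) × 100 = 1631.47 / 1375.61 × 100 = 118.60.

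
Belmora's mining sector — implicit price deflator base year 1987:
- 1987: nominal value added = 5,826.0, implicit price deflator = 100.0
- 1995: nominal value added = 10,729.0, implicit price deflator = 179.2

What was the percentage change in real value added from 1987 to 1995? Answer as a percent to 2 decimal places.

Real value added 1987 = 5826.0 / 1.000 = 5826.00.
Real value added 1995 = 10729.0 / 1.792 = 5987.17.
Real growth = 5987.17 / 5826.00 − 1 = 0.0277.

2.77%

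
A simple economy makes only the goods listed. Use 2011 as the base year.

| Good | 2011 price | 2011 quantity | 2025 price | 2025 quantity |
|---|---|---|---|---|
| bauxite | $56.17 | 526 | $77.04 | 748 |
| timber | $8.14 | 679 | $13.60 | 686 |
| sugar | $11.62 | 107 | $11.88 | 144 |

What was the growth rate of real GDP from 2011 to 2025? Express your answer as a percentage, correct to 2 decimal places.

Real GDP 2011 = Nominal GDP 2011 = 56.17·526 + 8.14·679 + 11.62·107 = 36315.82.
Real GDP 2025 (at 2011 prices) = 56.17·748 + 8.14·686 + 11.62·144 = 49272.48.
Real growth = 49272.48/36315.82 − 1 = 0.3568.

35.68%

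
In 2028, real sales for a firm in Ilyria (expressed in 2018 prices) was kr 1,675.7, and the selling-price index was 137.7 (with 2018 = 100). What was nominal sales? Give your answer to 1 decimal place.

kr 2,307.4

Nominal sales = Real × (selling-price index/100) = 1675.7 × 1.377 = 2307.44.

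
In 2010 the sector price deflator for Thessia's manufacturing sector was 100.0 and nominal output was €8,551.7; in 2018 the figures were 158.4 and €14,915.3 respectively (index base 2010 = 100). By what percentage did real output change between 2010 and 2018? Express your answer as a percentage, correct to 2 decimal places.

10.11%

Deflate each year: 2010 → 8551.7/1.000 = 8551.70; 2018 → 14915.3/1.584 = 9416.22.
So real output changed by 9416.22/8551.70 − 1 = 0.1011, i.e. 10.11%.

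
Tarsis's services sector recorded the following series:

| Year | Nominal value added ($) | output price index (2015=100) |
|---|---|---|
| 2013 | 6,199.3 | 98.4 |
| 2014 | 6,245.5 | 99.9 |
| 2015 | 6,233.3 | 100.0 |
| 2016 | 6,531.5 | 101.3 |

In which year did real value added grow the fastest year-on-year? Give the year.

2016

2014: real = 6245.5/0.999 = 6251.75; growth vs 2013 (6300.10) = -0.77%.
2015: real = 6233.3/1.000 = 6233.30; growth vs 2014 (6251.75) = -0.30%.
2016: real = 6531.5/1.013 = 6447.68; growth vs 2015 (6233.30) = 3.44%.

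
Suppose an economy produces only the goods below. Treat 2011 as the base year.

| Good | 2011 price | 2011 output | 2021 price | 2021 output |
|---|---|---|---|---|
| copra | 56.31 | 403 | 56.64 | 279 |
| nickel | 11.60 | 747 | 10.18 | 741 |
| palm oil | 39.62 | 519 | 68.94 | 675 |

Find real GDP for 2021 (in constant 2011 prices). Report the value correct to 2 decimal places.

Real GDP 2021 = Σ (p_2011 × q_2021) = 56.31·279 + 11.60·741 + 39.62·675 = 51049.59.

51049.59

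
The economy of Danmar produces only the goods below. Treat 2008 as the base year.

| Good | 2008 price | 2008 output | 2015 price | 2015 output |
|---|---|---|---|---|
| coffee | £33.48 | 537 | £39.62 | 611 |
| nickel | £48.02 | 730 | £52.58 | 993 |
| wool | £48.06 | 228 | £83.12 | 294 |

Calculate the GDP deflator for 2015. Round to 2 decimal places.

Nominal GDP 2015 = 39.62·611 + 52.58·993 + 83.12·294 = 100857.04.
Real GDP 2015 (at 2008 prices) = 33.48·611 + 48.02·993 + 48.06·294 = 82269.78.
Deflator = Nominal/Real × 100 = 100857.04/82269.78 × 100 = 122.593.

122.59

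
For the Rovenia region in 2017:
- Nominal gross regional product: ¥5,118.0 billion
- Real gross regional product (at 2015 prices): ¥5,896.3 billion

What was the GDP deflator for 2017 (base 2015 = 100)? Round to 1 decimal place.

86.8

GDP deflator = (Nominal / Real) × 100 = 5118.0 / 5896.3 × 100 = 86.80.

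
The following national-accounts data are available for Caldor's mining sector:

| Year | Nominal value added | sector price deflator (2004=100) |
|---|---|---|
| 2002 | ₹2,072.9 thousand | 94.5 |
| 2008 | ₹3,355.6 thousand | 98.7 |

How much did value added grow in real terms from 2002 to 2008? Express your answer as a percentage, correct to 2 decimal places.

Deflate each year: 2002 → 2072.9/0.945 = 2193.54; 2008 → 3355.6/0.987 = 3399.80.
So real value added changed by 3399.80/2193.54 − 1 = 0.5499, i.e. 54.99%.

54.99%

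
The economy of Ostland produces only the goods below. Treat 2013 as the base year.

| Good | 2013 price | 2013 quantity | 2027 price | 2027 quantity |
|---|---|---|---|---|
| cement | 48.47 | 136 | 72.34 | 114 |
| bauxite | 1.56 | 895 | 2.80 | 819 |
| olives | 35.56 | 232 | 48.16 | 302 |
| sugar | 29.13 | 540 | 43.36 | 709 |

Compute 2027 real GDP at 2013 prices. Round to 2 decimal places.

Real GDP 2027 = Σ (p_2013 × q_2027) = 48.47·114 + 1.56·819 + 35.56·302 + 29.13·709 = 38195.51.

38195.51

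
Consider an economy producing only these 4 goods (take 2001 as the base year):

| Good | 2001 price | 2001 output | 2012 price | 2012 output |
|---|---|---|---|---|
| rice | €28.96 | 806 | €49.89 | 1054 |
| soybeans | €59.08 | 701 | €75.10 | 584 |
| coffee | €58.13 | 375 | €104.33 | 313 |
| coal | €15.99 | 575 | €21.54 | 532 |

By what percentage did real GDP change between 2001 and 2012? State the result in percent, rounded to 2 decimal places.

Real GDP 2001 = Nominal GDP 2001 = 28.96·806 + 59.08·701 + 58.13·375 + 15.99·575 = 95749.84.
Real GDP 2012 (at 2001 prices) = 28.96·1054 + 59.08·584 + 58.13·313 + 15.99·532 = 91727.93.
Real growth = 91727.93/95749.84 − 1 = -0.0420.

-4.20%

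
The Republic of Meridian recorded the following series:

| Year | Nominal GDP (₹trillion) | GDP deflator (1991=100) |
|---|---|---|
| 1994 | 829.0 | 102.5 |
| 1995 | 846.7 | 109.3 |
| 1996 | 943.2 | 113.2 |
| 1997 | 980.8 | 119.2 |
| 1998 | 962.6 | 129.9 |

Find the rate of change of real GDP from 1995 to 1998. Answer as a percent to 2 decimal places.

Real GDP 1995 = 846.7/1.093 = 774.66.
Real GDP 1998 = 962.6/1.299 = 741.03.
Change = 741.03/774.66 − 1 = -0.0434.

-4.34%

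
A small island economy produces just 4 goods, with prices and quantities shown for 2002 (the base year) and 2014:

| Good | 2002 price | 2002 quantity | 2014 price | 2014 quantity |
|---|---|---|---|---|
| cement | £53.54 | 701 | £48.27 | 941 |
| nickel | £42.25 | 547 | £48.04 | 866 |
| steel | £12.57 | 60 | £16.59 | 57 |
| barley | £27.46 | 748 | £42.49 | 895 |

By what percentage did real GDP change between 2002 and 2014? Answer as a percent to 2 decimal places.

37.01%

Real GDP 2002 = Nominal GDP 2002 = 53.54·701 + 42.25·547 + 12.57·60 + 27.46·748 = 81936.57.
Real GDP 2014 (at 2002 prices) = 53.54·941 + 42.25·866 + 12.57·57 + 27.46·895 = 112262.83.
Real growth = 112262.83/81936.57 − 1 = 0.3701.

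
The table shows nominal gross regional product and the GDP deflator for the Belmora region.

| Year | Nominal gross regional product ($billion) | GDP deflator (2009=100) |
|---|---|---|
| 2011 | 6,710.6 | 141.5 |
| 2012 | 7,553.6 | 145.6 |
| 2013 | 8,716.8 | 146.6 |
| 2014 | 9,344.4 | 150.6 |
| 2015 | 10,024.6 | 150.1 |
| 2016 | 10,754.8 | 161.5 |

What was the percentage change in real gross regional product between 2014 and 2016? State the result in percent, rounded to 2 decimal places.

7.33%

Real gross regional product 2014 = 9344.4/1.506 = 6204.78.
Real gross regional product 2016 = 10754.8/1.615 = 6659.32.
Change = 6659.32/6204.78 − 1 = 0.0733.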